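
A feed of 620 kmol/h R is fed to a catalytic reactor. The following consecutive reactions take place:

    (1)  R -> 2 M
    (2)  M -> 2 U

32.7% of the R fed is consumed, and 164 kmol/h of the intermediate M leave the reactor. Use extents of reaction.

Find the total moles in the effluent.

Conversion of R: R consumed = 1ξ₁ = 0.327 × 620 → ξ₁ = 202.7 kmol/h.
M balance: n_M = 0 + 2ξ₁ − 1ξ₂ = 164 → ξ₂ = (2·202.7 − 164)/1 = 241.5 kmol/h.
Outlet amounts (n = n₀ + Σ ν·ξ):
  R: 620 − 1(202.7) = 417.3
  M: 0 + 2(202.7) − 1(241.5) = 164
  U: 0 + 2(241.5) = 483
Total out = 417.3 + 164 + 483 = 1064 kmol/h.

1060 kmol/h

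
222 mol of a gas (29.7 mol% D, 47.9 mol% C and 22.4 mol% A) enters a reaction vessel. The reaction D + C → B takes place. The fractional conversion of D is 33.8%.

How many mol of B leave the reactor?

22.3 mol

D reacted = 0.338 × 65.93 = 22.29 mol; ν_D = −1, so ξ = 22.29/1 = 22.29 mol.
Outlet amounts (n = n₀ + ν ξ):
  D: 65.93 − 1(22.29) = 43.65
  C: 106.3 − 1(22.29) = 84.05
  B: 0 + 1(22.29) = 22.29
  A: 49.73 (inert)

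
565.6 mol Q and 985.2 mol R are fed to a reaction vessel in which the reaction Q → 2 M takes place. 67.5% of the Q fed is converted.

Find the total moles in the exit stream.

1930 mol

Q reacted = 0.675 × 565.6 = 381.8 mol; ν_Q = −1, so ξ = 381.8/1 = 381.8 mol.
Outlet amounts (n = n₀ + ν ξ):
  Q: 565.6 − 1(381.8) = 183.8
  M: 0 + 2(381.8) = 763.6
  R: 985.2 (inert)
Total out = 183.8 + 763.6 + 985.2 = 1933 mol.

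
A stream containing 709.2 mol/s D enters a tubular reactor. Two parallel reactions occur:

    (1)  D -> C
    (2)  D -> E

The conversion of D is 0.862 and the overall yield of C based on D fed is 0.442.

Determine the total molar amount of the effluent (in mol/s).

709 mol/s

Yield of C: 1ξ₁ / 709.2 = 0.442 → ξ₁ = 313.5 mol/s.
Conversion of D: 1ξ₁ + 1ξ₂ = 0.862 × 709.2 = 611.3 → ξ₂ = 297.9 mol/s.
Outlet amounts (n = n₀ + Σ ν·ξ):
  D: 709.2 − 1(313.5) − 1(297.9) = 97.87
  C: 0 + 1(313.5) = 313.5
  E: 0 + 1(297.9) = 297.9
Total out = 97.87 + 313.5 + 297.9 = 709.2 mol/s.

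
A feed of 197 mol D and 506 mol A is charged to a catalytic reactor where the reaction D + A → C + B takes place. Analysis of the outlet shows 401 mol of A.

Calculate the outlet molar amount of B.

For A: n = n₀ − 1ξ → 401 = 506 − 1ξ, giving ξ = 105 mol.
Outlet amounts (n = n₀ + ν ξ):
  D: 197 − 1(105) = 92
  A: 506 − 1(105) = 401
  C: 0 + 1(105) = 105
  B: 0 + 1(105) = 105

105 mol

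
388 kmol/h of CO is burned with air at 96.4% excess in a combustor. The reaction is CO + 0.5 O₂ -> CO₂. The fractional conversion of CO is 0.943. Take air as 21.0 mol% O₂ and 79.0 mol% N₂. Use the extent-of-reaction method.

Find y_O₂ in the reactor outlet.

0.0981

Stoichiometric O₂ = 0.5 × 388 = 194 kmol/h; O₂ fed = 194 × 1.964 = 381 kmol/h.
N₂ fed = 381 × 79/21 = 1433 kmol/h.
Fuel reacted = 0.943 × 388 → ξ = 365.9 kmol/h.
Outlet (n = n₀ + ν ξ):
  CO: 388 − 1(365.9) = 22.12
  O₂: 381 − 0.5(365.9) = 198.1
  N₂: 1433 (inert)
  CO₂: 0 + 1(365.9) = 365.9
Total out = 2019 kmol/h; y_O₂ = 198.1 / 2019 = 0.09808.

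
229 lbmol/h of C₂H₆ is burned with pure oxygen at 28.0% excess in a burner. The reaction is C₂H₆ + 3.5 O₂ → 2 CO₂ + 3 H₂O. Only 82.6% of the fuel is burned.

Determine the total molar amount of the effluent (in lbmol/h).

1350 lbmol/h

Stoichiometric O₂ = 3.5 × 229 = 801.5 lbmol/h; O₂ fed = 801.5 × 1.280 = 1026 lbmol/h.
Fuel reacted = 0.826 × 229 → ξ = 189.2 lbmol/h.
Outlet (n = n₀ + ν ξ):
  C₂H₆: 229 − 1(189.2) = 39.85
  O₂: 1026 − 3.5(189.2) = 363.9
  CO₂: 0 + 2(189.2) = 378.3
  H₂O: 0 + 3(189.2) = 567.5
Total out = 39.85 + 363.9 + 378.3 + 567.5 = 1349 lbmol/h.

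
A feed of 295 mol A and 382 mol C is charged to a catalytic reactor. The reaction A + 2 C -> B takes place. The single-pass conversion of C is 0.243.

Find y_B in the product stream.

C reacted = 0.243 × 382 = 92.83 mol; ν_C = −2, so ξ = 92.83/2 = 46.41 mol.
Outlet amounts (n = n₀ + ν ξ):
  A: 295 − 1(46.41) = 248.6
  C: 382 − 2(46.41) = 289.2
  B: 0 + 1(46.41) = 46.41
Total out = 584.2 mol; y_B = 46.41 / 584.2 = 0.07945.

0.0795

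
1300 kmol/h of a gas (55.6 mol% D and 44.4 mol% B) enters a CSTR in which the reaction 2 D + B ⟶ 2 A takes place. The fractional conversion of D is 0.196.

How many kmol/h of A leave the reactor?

142 kmol/h

D reacted = 0.196 × 722.8 = 141.7 kmol/h; ν_D = −2, so ξ = 141.7/2 = 70.83 kmol/h.
Outlet amounts (n = n₀ + ν ξ):
  D: 722.8 − 2(70.83) = 581.1
  B: 577.2 − 1(70.83) = 506.4
  A: 0 + 2(70.83) = 141.7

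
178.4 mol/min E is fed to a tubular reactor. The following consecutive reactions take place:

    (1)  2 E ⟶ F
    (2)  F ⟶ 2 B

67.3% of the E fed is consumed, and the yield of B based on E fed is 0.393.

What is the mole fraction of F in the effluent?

Conversion of E: E consumed = 2ξ₁ = 0.673 × 178.4 → ξ₁ = 60.03 mol/min.
Yield of B: 2ξ₂ / 178.4 = 0.393 → ξ₂ = 35.06 mol/min.
Outlet amounts (n = n₀ + Σ ν·ξ):
  E: 178.4 − 2(60.03) = 58.34
  F: 0 + 1(60.03) − 1(35.06) = 24.98
  B: 0 + 2(35.06) = 70.11
Total out = 153.4 mol/min; y_F = 24.98 / 153.4 = 0.1628.

0.163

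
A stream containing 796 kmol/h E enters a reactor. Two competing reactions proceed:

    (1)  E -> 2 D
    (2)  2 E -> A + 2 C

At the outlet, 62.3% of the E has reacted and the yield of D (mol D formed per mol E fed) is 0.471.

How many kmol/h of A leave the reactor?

154 kmol/h

Yield of D: 2ξ₁ / 796 = 0.471 → ξ₁ = 187.5 kmol/h.
Conversion of E: 1ξ₁ + 2ξ₂ = 0.623 × 796 = 495.9 → ξ₂ = 154.2 kmol/h.
Outlet amounts (n = n₀ + Σ ν·ξ):
  E: 796 − 1(187.5) − 2(154.2) = 300.1
  D: 0 + 2(187.5) = 374.9
  A: 0 + 1(154.2) = 154.2
  C: 0 + 2(154.2) = 308.5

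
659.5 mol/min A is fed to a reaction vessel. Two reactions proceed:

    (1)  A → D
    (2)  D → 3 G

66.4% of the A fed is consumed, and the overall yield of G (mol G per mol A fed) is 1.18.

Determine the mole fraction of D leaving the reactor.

Conversion of A: A consumed = 1ξ₁ = 0.664 × 659.5 → ξ₁ = 437.9 mol/min.
Yield of G: 3ξ₂ / 659.5 = 1.18 → ξ₂ = 259.4 mol/min.
Outlet amounts (n = n₀ + Σ ν·ξ):
  A: 659.5 − 1(437.9) = 221.6
  D: 0 + 1(437.9) − 1(259.4) = 178.5
  G: 0 + 3(259.4) = 778.2
Total out = 1178 mol/min; y_D = 178.5 / 1178 = 0.1515.

0.151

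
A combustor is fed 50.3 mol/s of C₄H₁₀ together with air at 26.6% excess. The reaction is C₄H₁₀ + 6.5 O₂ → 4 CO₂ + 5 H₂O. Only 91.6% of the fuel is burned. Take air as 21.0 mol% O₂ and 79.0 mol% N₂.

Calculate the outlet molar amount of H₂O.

230 mol/s

Stoichiometric O₂ = 6.5 × 50.3 = 326.9 mol/s; O₂ fed = 326.9 × 1.266 = 413.9 mol/s.
N₂ fed = 413.9 × 79/21 = 1557 mol/s.
Fuel reacted = 0.916 × 50.3 → ξ = 46.07 mol/s.
Outlet (n = n₀ + ν ξ):
  C₄H₁₀: 50.3 − 1(46.07) = 4.225
  O₂: 413.9 − 6.5(46.07) = 114.4
  N₂: 1557 (inert)
  CO₂: 0 + 4(46.07) = 184.3
  H₂O: 0 + 5(46.07) = 230.4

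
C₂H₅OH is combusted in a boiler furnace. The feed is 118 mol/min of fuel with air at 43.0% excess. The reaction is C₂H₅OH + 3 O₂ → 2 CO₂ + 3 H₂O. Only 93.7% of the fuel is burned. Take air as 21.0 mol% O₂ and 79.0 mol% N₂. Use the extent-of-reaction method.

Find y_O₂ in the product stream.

0.0661

Stoichiometric O₂ = 3 × 118 = 354 mol/min; O₂ fed = 354 × 1.430 = 506.2 mol/min.
N₂ fed = 506.2 × 79/21 = 1904 mol/min.
Fuel reacted = 0.937 × 118 → ξ = 110.6 mol/min.
Outlet (n = n₀ + ν ξ):
  C₂H₅OH: 118 − 1(110.6) = 7.434
  O₂: 506.2 − 3(110.6) = 174.5
  N₂: 1904 (inert)
  CO₂: 0 + 2(110.6) = 221.1
  H₂O: 0 + 3(110.6) = 331.7
Total out = 2639 mol/min; y_O₂ = 174.5 / 2639 = 0.06613.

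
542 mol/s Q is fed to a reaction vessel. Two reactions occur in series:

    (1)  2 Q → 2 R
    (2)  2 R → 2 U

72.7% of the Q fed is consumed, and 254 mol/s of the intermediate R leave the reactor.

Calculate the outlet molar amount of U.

Conversion of Q: Q consumed = 2ξ₁ = 0.727 × 542 → ξ₁ = 197 mol/s.
R balance: n_R = 0 + 2ξ₁ − 2ξ₂ = 254 → ξ₂ = (2·197 − 254)/2 = 70.02 mol/s.
Outlet amounts (n = n₀ + Σ ν·ξ):
  Q: 542 − 2(197) = 148
  R: 0 + 2(197) − 2(70.02) = 254
  U: 0 + 2(70.02) = 140

140 mol/s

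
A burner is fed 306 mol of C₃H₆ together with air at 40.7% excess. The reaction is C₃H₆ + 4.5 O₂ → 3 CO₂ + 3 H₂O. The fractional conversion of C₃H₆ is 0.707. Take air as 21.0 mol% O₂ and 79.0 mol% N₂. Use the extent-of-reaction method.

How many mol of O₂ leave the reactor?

Stoichiometric O₂ = 4.5 × 306 = 1377 mol; O₂ fed = 1377 × 1.407 = 1937 mol.
N₂ fed = 1937 × 79/21 = 7288 mol.
Fuel reacted = 0.707 × 306 → ξ = 216.3 mol.
Outlet (n = n₀ + ν ξ):
  C₃H₆: 306 − 1(216.3) = 89.66
  O₂: 1937 − 4.5(216.3) = 963.9
  N₂: 7288 (inert)
  CO₂: 0 + 3(216.3) = 649
  H₂O: 0 + 3(216.3) = 649

964 mol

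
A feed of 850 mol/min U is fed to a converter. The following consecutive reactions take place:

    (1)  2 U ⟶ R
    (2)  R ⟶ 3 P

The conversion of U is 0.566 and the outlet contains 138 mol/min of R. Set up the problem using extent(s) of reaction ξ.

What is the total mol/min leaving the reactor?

815 mol/min

Conversion of U: U consumed = 2ξ₁ = 0.566 × 850 → ξ₁ = 240.5 mol/min.
R balance: n_R = 0 + 1ξ₁ − 1ξ₂ = 138 → ξ₂ = (1·240.5 − 138)/1 = 102.5 mol/min.
Outlet amounts (n = n₀ + Σ ν·ξ):
  U: 850 − 2(240.5) = 368.9
  R: 0 + 1(240.5) − 1(102.5) = 138
  P: 0 + 3(102.5) = 307.6
Total out = 368.9 + 138 + 307.6 = 814.5 mol/min.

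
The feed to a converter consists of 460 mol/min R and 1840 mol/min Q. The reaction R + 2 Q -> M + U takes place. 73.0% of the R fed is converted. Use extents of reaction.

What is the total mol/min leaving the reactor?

1960 mol/min

R reacted = 0.73 × 460 = 335.8 mol/min; ν_R = −1, so ξ = 335.8/1 = 335.8 mol/min.
Outlet amounts (n = n₀ + ν ξ):
  R: 460 − 1(335.8) = 124.2
  Q: 1840 − 2(335.8) = 1168
  M: 0 + 1(335.8) = 335.8
  U: 0 + 1(335.8) = 335.8
Total out = 124.2 + 1168 + 335.8 + 335.8 = 1964 mol/min.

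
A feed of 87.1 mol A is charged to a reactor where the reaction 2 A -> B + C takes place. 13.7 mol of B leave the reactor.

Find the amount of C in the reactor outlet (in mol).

For B: n = n₀ + 1ξ → 13.7 = 0 + 1ξ, giving ξ = 13.7 mol.
Outlet amounts (n = n₀ + ν ξ):
  A: 87.1 − 2(13.7) = 59.7
  B: 0 + 1(13.7) = 13.7
  C: 0 + 1(13.7) = 13.7

13.7 mol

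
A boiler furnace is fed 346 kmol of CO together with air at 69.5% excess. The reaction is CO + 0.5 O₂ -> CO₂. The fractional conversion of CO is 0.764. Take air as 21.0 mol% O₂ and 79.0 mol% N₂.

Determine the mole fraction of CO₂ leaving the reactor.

Stoichiometric O₂ = 0.5 × 346 = 173 kmol; O₂ fed = 173 × 1.695 = 293.2 kmol.
N₂ fed = 293.2 × 79/21 = 1103 kmol.
Fuel reacted = 0.764 × 346 → ξ = 264.3 kmol.
Outlet (n = n₀ + ν ξ):
  CO: 346 − 1(264.3) = 81.66
  O₂: 293.2 − 0.5(264.3) = 161.1
  N₂: 1103 (inert)
  CO₂: 0 + 1(264.3) = 264.3
Total out = 1610 kmol; y_CO₂ = 264.3 / 1610 = 0.1642.

0.164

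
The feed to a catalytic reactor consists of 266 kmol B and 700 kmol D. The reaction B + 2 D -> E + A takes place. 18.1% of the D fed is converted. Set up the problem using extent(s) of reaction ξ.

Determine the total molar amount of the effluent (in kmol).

D reacted = 0.181 × 700 = 126.7 kmol; ν_D = −2, so ξ = 126.7/2 = 63.35 kmol.
Outlet amounts (n = n₀ + ν ξ):
  B: 266 − 1(63.35) = 202.7
  D: 700 − 2(63.35) = 573.3
  E: 0 + 1(63.35) = 63.35
  A: 0 + 1(63.35) = 63.35
Total out = 202.7 + 573.3 + 63.35 + 63.35 = 902.6 kmol.

903 kmol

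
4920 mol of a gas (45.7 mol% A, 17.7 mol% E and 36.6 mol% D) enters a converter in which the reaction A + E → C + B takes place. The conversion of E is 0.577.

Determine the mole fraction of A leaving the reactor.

E reacted = 0.577 × 870.8 = 502.5 mol; ν_E = −1, so ξ = 502.5/1 = 502.5 mol.
Outlet amounts (n = n₀ + ν ξ):
  A: 2248 − 1(502.5) = 1746
  E: 870.8 − 1(502.5) = 368.4
  C: 0 + 1(502.5) = 502.5
  B: 0 + 1(502.5) = 502.5
  D: 1801 (inert)
Total out = 4920 mol; y_A = 1746 / 4920 = 0.3549.

0.355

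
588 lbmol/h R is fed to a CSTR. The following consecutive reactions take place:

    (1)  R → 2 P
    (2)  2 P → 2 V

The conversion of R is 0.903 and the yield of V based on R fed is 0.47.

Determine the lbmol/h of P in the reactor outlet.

Conversion of R: R consumed = 1ξ₁ = 0.903 × 588 → ξ₁ = 531 lbmol/h.
Yield of V: 2ξ₂ / 588 = 0.47 → ξ₂ = 138.2 lbmol/h.
Outlet amounts (n = n₀ + Σ ν·ξ):
  R: 588 − 1(531) = 57.04
  P: 0 + 2(531) − 2(138.2) = 785.6
  V: 0 + 2(138.2) = 276.4

786 lbmol/h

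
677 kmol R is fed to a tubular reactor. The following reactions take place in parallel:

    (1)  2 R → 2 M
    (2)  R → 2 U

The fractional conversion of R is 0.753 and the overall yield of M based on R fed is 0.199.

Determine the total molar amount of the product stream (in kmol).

1050 kmol

Yield of M: 2ξ₁ / 677 = 0.199 → ξ₁ = 67.36 kmol.
Conversion of R: 2ξ₁ + 1ξ₂ = 0.753 × 677 = 509.8 → ξ₂ = 375.1 kmol.
Outlet amounts (n = n₀ + Σ ν·ξ):
  R: 677 − 2(67.36) − 1(375.1) = 167.2
  M: 0 + 2(67.36) = 134.7
  U: 0 + 2(375.1) = 750.1
Total out = 167.2 + 134.7 + 750.1 = 1052 kmol.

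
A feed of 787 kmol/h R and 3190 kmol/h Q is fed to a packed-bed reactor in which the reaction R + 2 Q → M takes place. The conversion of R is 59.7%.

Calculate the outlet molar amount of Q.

2250 kmol/h

R reacted = 0.597 × 787 = 469.8 kmol/h; ν_R = −1, so ξ = 469.8/1 = 469.8 kmol/h.
Outlet amounts (n = n₀ + ν ξ):
  R: 787 − 1(469.8) = 317.2
  Q: 3190 − 2(469.8) = 2250
  M: 0 + 1(469.8) = 469.8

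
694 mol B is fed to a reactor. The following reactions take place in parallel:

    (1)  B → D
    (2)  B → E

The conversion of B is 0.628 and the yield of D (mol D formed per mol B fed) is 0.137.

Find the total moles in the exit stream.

694 mol

Yield of D: 1ξ₁ / 694 = 0.137 → ξ₁ = 95.08 mol.
Conversion of B: 1ξ₁ + 1ξ₂ = 0.628 × 694 = 435.8 → ξ₂ = 340.8 mol.
Outlet amounts (n = n₀ + Σ ν·ξ):
  B: 694 − 1(95.08) − 1(340.8) = 258.2
  D: 0 + 1(95.08) = 95.08
  E: 0 + 1(340.8) = 340.8
Total out = 258.2 + 95.08 + 340.8 = 694 mol.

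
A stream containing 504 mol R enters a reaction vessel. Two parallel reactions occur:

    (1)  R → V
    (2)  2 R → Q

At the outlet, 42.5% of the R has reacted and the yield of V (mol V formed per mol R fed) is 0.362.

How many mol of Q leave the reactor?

Yield of V: 1ξ₁ / 504 = 0.362 → ξ₁ = 182.4 mol.
Conversion of R: 1ξ₁ + 2ξ₂ = 0.425 × 504 = 214.2 → ξ₂ = 15.88 mol.
Outlet amounts (n = n₀ + Σ ν·ξ):
  R: 504 − 1(182.4) − 2(15.88) = 289.8
  V: 0 + 1(182.4) = 182.4
  Q: 0 + 1(15.88) = 15.88

15.9 mol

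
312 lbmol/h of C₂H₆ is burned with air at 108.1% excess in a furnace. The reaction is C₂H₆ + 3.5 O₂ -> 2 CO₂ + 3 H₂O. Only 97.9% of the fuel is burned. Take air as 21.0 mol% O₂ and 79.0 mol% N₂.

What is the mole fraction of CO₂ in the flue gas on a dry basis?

Stoichiometric O₂ = 3.5 × 312 = 1092 lbmol/h; O₂ fed = 1092 × 2.081 = 2272 lbmol/h.
N₂ fed = 2272 × 79/21 = 8549 lbmol/h.
Fuel reacted = 0.979 × 312 → ξ = 305.4 lbmol/h.
Outlet (n = n₀ + ν ξ):
  C₂H₆: 312 − 1(305.4) = 6.552
  O₂: 2272 − 3.5(305.4) = 1203
  N₂: 8549 (inert)
  CO₂: 0 + 2(305.4) = 610.9
  H₂O: 0 + 3(305.4) = 916.3
Dry total = 10370 lbmol/h; y_CO₂ (dry) = 610.9 / 10370 = 0.05891.

0.0589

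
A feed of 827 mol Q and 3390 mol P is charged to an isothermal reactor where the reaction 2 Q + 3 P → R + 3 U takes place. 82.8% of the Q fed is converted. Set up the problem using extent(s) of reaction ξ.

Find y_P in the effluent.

0.61

Q reacted = 0.828 × 827 = 684.8 mol; ν_Q = −2, so ξ = 684.8/2 = 342.4 mol.
Outlet amounts (n = n₀ + ν ξ):
  Q: 827 − 2(342.4) = 142.2
  P: 3390 − 3(342.4) = 2363
  R: 0 + 1(342.4) = 342.4
  U: 0 + 3(342.4) = 1027
Total out = 3875 mol; y_P = 2363 / 3875 = 0.6098.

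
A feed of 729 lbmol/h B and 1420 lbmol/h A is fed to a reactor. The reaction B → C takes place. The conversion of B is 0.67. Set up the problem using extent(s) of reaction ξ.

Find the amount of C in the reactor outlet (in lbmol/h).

488 lbmol/h

B reacted = 0.67 × 729 = 488.4 lbmol/h; ν_B = −1, so ξ = 488.4/1 = 488.4 lbmol/h.
Outlet amounts (n = n₀ + ν ξ):
  B: 729 − 1(488.4) = 240.6
  C: 0 + 1(488.4) = 488.4
  A: 1420 (inert)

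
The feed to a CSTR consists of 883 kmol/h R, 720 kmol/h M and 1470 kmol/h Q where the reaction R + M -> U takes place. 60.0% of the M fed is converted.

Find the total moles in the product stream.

2640 kmol/h

M reacted = 0.6 × 720 = 432 kmol/h; ν_M = −1, so ξ = 432/1 = 432 kmol/h.
Outlet amounts (n = n₀ + ν ξ):
  R: 883 − 1(432) = 451
  M: 720 − 1(432) = 288
  U: 0 + 1(432) = 432
  Q: 1470 (inert)
Total out = 451 + 288 + 432 + 1470 = 2641 kmol/h.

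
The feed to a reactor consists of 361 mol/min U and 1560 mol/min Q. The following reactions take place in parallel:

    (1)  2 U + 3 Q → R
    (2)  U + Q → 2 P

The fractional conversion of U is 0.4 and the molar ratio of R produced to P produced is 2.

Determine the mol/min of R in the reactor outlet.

Conversion of U: U consumed = 0.4 × 361 = 144.4 mol/min = 2ξ₁ + 1ξ₂.
Selectivity: 1ξ₁ / (2ξ₂) = 2 → ξ₁ = 4 ξ₂.
Substitute: (2·4 + 1) ξ₂ = 144.4 → ξ₂ = 16.04 mol/min, ξ₁ = 64.18 mol/min.
Outlet amounts (n = n₀ + Σ ν·ξ):
  U: 361 − 2(64.18) − 1(16.04) = 216.6
  Q: 1560 − 3(64.18) − 1(16.04) = 1351
  R: 0 + 1(64.18) = 64.18
  P: 0 + 2(16.04) = 32.09

64.2 mol/min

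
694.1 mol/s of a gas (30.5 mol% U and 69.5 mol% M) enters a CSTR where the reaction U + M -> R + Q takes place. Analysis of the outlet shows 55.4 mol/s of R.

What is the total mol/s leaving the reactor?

694 mol/s

For R: n = n₀ + 1ξ → 55.4 = 0 + 1ξ, giving ξ = 55.4 mol/s.
Outlet amounts (n = n₀ + ν ξ):
  U: 211.7 − 1(55.4) = 156.3
  M: 482.4 − 1(55.4) = 427
  R: 0 + 1(55.4) = 55.4
  Q: 0 + 1(55.4) = 55.4
Total out = 156.3 + 427 + 55.4 + 55.4 = 694.1 mol/s.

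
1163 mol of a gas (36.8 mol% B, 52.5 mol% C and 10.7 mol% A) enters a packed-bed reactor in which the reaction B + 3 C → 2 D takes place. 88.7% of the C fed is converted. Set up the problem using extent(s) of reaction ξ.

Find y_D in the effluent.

C reacted = 0.887 × 610.6 = 541.6 mol; ν_C = −3, so ξ = 541.6/3 = 180.5 mol.
Outlet amounts (n = n₀ + ν ξ):
  B: 428 − 1(180.5) = 247.5
  C: 610.6 − 3(180.5) = 68.99
  D: 0 + 2(180.5) = 361.1
  A: 124.4 (inert)
Total out = 801.9 mol; y_D = 361.1 / 801.9 = 0.4502.

0.45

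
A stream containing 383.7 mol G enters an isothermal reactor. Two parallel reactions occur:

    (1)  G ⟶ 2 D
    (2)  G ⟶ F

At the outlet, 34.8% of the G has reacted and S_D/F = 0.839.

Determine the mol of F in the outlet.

Conversion of G: G consumed = 0.348 × 383.7 = 133.5 mol = 1ξ₁ + 1ξ₂.
Selectivity: 2ξ₁ / (1ξ₂) = 0.839 → ξ₁ = 0.4195 ξ₂.
Substitute: (1·0.4195 + 1) ξ₂ = 133.5 → ξ₂ = 94.07 mol, ξ₁ = 39.46 mol.
Outlet amounts (n = n₀ + Σ ν·ξ):
  G: 383.7 − 1(39.46) − 1(94.07) = 250.2
  D: 0 + 2(39.46) = 78.92
  F: 0 + 1(94.07) = 94.07

94.1 mol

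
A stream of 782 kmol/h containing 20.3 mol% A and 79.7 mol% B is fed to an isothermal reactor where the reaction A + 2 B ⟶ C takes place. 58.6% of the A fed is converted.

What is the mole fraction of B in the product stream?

A reacted = 0.586 × 158.7 = 93.03 kmol/h; ν_A = −1, so ξ = 93.03/1 = 93.03 kmol/h.
Outlet amounts (n = n₀ + ν ξ):
  A: 158.7 − 1(93.03) = 65.72
  B: 623.3 − 2(93.03) = 437.2
  C: 0 + 1(93.03) = 93.03
Total out = 595.9 kmol/h; y_B = 437.2 / 595.9 = 0.7336.

0.734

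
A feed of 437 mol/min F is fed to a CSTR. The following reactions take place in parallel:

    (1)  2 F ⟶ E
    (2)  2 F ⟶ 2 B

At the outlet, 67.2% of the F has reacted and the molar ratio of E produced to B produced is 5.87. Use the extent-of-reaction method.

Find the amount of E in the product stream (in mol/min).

Conversion of F: F consumed = 0.672 × 437 = 293.7 mol/min = 2ξ₁ + 2ξ₂.
Selectivity: 1ξ₁ / (2ξ₂) = 5.87 → ξ₁ = 11.74 ξ₂.
Substitute: (2·11.74 + 2) ξ₂ = 293.7 → ξ₂ = 11.53 mol/min, ξ₁ = 135.3 mol/min.
Outlet amounts (n = n₀ + Σ ν·ξ):
  F: 437 − 2(135.3) − 2(11.53) = 143.3
  E: 0 + 1(135.3) = 135.3
  B: 0 + 2(11.53) = 23.05

135 mol/min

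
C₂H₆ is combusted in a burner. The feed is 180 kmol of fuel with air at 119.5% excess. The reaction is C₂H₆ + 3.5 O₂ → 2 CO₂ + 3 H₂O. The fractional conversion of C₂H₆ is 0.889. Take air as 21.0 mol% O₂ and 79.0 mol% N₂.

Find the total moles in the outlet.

Stoichiometric O₂ = 3.5 × 180 = 630 kmol; O₂ fed = 630 × 2.195 = 1383 kmol.
N₂ fed = 1383 × 79/21 = 5202 kmol.
Fuel reacted = 0.889 × 180 → ξ = 160 kmol.
Outlet (n = n₀ + ν ξ):
  C₂H₆: 180 − 1(160) = 19.98
  O₂: 1383 − 3.5(160) = 822.8
  N₂: 5202 (inert)
  CO₂: 0 + 2(160) = 320
  H₂O: 0 + 3(160) = 480.1
Total out = 19.98 + 822.8 + 5202 + 320 + 480.1 = 6845 kmol.

6850 kmol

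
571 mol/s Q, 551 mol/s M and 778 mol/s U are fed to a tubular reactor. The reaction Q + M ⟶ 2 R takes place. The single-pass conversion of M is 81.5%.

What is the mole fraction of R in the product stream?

0.473

M reacted = 0.815 × 551 = 449.1 mol/s; ν_M = −1, so ξ = 449.1/1 = 449.1 mol/s.
Outlet amounts (n = n₀ + ν ξ):
  Q: 571 − 1(449.1) = 121.9
  M: 551 − 1(449.1) = 101.9
  R: 0 + 2(449.1) = 898.1
  U: 778 (inert)
Total out = 1900 mol/s; y_R = 898.1 / 1900 = 0.4727.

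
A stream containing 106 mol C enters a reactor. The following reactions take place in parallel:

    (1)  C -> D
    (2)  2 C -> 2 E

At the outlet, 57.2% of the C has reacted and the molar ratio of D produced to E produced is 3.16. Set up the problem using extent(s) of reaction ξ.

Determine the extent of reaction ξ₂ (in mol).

ξ₂ = 7.29 mol

Conversion of C: C consumed = 0.572 × 106 = 60.63 mol = 1ξ₁ + 2ξ₂.
Selectivity: 1ξ₁ / (2ξ₂) = 3.16 → ξ₁ = 6.32 ξ₂.
Substitute: (1·6.32 + 2) ξ₂ = 60.63 → ξ₂ = 7.287 mol, ξ₁ = 46.06 mol.
Outlet amounts (n = n₀ + Σ ν·ξ):
  C: 106 − 1(46.06) − 2(7.287) = 45.37
  D: 0 + 1(46.06) = 46.06
  E: 0 + 2(7.287) = 14.57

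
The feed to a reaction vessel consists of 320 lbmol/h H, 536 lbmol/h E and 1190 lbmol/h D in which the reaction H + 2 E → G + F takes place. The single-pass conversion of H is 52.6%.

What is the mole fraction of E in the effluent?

H reacted = 0.526 × 320 = 168.3 lbmol/h; ν_H = −1, so ξ = 168.3/1 = 168.3 lbmol/h.
Outlet amounts (n = n₀ + ν ξ):
  H: 320 − 1(168.3) = 151.7
  E: 536 − 2(168.3) = 199.4
  G: 0 + 1(168.3) = 168.3
  F: 0 + 1(168.3) = 168.3
  D: 1190 (inert)
Total out = 1878 lbmol/h; y_E = 199.4 / 1878 = 0.1062.

0.106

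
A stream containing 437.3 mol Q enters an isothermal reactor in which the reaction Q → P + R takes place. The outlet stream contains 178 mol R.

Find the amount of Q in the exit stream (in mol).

259 mol

For R: n = n₀ + 1ξ → 178 = 0 + 1ξ, giving ξ = 178 mol.
Outlet amounts (n = n₀ + ν ξ):
  Q: 437.3 − 1(178) = 259.3
  P: 0 + 1(178) = 178
  R: 0 + 1(178) = 178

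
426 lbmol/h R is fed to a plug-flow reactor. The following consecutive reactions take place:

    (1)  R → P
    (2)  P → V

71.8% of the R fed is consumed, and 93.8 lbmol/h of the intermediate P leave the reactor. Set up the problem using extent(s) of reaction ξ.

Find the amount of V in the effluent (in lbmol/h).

212 lbmol/h

Conversion of R: R consumed = 1ξ₁ = 0.718 × 426 → ξ₁ = 305.9 lbmol/h.
P balance: n_P = 0 + 1ξ₁ − 1ξ₂ = 93.8 → ξ₂ = (1·305.9 − 93.8)/1 = 212.1 lbmol/h.
Outlet amounts (n = n₀ + Σ ν·ξ):
  R: 426 − 1(305.9) = 120.1
  P: 0 + 1(305.9) − 1(212.1) = 93.8
  V: 0 + 1(212.1) = 212.1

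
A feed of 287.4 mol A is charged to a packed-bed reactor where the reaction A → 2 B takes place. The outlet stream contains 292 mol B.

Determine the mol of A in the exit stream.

141 mol

For B: n = n₀ + 2ξ → 292 = 0 + 2ξ, giving ξ = 146 mol.
Outlet amounts (n = n₀ + ν ξ):
  A: 287.4 − 1(146) = 141.4
  B: 0 + 2(146) = 292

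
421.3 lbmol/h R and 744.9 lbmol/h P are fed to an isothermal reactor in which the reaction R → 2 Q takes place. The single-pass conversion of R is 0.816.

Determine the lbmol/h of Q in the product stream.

688 lbmol/h

R reacted = 0.816 × 421.3 = 343.8 lbmol/h; ν_R = −1, so ξ = 343.8/1 = 343.8 lbmol/h.
Outlet amounts (n = n₀ + ν ξ):
  R: 421.3 − 1(343.8) = 77.52
  Q: 0 + 2(343.8) = 687.6
  P: 744.9 (inert)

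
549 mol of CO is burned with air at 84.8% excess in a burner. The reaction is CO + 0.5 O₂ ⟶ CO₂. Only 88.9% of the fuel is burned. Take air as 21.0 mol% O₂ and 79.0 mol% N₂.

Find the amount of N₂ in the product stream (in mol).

Stoichiometric O₂ = 0.5 × 549 = 274.5 mol; O₂ fed = 274.5 × 1.848 = 507.3 mol.
N₂ fed = 507.3 × 79/21 = 1908 mol.
Fuel reacted = 0.889 × 549 → ξ = 488.1 mol.
Outlet (n = n₀ + ν ξ):
  CO: 549 − 1(488.1) = 60.94
  O₂: 507.3 − 0.5(488.1) = 263.2
  N₂: 1908 (inert)
  CO₂: 0 + 1(488.1) = 488.1

1910 mol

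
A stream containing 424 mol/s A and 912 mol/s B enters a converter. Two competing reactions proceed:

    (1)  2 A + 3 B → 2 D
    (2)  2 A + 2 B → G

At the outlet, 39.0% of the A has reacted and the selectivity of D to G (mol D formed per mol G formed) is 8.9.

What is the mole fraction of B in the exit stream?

0.624

Conversion of A: A consumed = 0.39 × 424 = 165.4 mol/s = 2ξ₁ + 2ξ₂.
Selectivity: 2ξ₁ / (1ξ₂) = 8.9 → ξ₁ = 4.45 ξ₂.
Substitute: (2·4.45 + 2) ξ₂ = 165.4 → ξ₂ = 15.17 mol/s, ξ₁ = 67.51 mol/s.
Outlet amounts (n = n₀ + Σ ν·ξ):
  A: 424 − 2(67.51) − 2(15.17) = 258.6
  B: 912 − 3(67.51) − 2(15.17) = 679.1
  D: 0 + 2(67.51) = 135
  G: 0 + 1(15.17) = 15.17
Total out = 1088 mol/s; y_B = 679.1 / 1088 = 0.6242.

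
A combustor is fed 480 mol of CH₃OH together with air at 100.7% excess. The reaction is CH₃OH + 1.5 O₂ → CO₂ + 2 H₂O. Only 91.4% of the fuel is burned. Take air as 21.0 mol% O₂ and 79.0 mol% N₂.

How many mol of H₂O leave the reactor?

877 mol

Stoichiometric O₂ = 1.5 × 480 = 720 mol; O₂ fed = 720 × 2.007 = 1445 mol.
N₂ fed = 1445 × 79/21 = 5436 mol.
Fuel reacted = 0.914 × 480 → ξ = 438.7 mol.
Outlet (n = n₀ + ν ξ):
  CH₃OH: 480 − 1(438.7) = 41.28
  O₂: 1445 − 1.5(438.7) = 787
  N₂: 5436 (inert)
  CO₂: 0 + 1(438.7) = 438.7
  H₂O: 0 + 2(438.7) = 877.4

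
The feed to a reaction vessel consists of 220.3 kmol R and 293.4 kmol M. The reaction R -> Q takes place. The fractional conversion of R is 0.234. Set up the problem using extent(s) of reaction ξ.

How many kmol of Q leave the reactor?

R reacted = 0.234 × 220.3 = 51.55 kmol; ν_R = −1, so ξ = 51.55/1 = 51.55 kmol.
Outlet amounts (n = n₀ + ν ξ):
  R: 220.3 − 1(51.55) = 168.7
  Q: 0 + 1(51.55) = 51.55
  M: 293.4 (inert)

51.6 kmol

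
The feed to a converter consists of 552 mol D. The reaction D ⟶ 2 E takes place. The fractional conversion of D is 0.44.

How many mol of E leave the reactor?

486 mol

D reacted = 0.44 × 552 = 242.9 mol; ν_D = −1, so ξ = 242.9/1 = 242.9 mol.
Outlet amounts (n = n₀ + ν ξ):
  D: 552 − 1(242.9) = 309.1
  E: 0 + 2(242.9) = 485.8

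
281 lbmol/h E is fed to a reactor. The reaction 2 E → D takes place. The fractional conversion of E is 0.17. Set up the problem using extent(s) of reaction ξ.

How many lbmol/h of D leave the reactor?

23.9 lbmol/h

E reacted = 0.17 × 281 = 47.77 lbmol/h; ν_E = −2, so ξ = 47.77/2 = 23.89 lbmol/h.
Outlet amounts (n = n₀ + ν ξ):
  E: 281 − 2(23.89) = 233.2
  D: 0 + 1(23.89) = 23.89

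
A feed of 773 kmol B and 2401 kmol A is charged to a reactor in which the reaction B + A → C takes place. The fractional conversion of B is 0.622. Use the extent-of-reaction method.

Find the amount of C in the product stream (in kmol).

481 kmol

B reacted = 0.622 × 773 = 480.8 kmol; ν_B = −1, so ξ = 480.8/1 = 480.8 kmol.
Outlet amounts (n = n₀ + ν ξ):
  B: 773 − 1(480.8) = 292.2
  A: 2401 − 1(480.8) = 1920
  C: 0 + 1(480.8) = 480.8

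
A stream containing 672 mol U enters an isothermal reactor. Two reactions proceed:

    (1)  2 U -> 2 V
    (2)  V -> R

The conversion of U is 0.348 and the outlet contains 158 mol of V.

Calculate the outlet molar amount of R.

75.9 mol

Conversion of U: U consumed = 2ξ₁ = 0.348 × 672 → ξ₁ = 116.9 mol.
V balance: n_V = 0 + 2ξ₁ − 1ξ₂ = 158 → ξ₂ = (2·116.9 − 158)/1 = 75.86 mol.
Outlet amounts (n = n₀ + Σ ν·ξ):
  U: 672 − 2(116.9) = 438.1
  V: 0 + 2(116.9) − 1(75.86) = 158
  R: 0 + 1(75.86) = 75.86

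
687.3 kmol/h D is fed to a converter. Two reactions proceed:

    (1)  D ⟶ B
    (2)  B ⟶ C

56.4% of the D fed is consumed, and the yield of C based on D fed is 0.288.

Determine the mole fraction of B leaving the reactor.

0.276

Conversion of D: D consumed = 1ξ₁ = 0.564 × 687.3 → ξ₁ = 387.6 kmol/h.
Yield of C: 1ξ₂ / 687.3 = 0.288 → ξ₂ = 197.9 kmol/h.
Outlet amounts (n = n₀ + Σ ν·ξ):
  D: 687.3 − 1(387.6) = 299.7
  B: 0 + 1(387.6) − 1(197.9) = 189.7
  C: 0 + 1(197.9) = 197.9
Total out = 687.3 kmol/h; y_B = 189.7 / 687.3 = 0.276.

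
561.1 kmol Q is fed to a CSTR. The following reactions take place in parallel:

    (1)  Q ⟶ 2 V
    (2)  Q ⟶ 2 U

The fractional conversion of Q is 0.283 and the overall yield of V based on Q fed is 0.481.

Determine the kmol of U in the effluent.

Yield of V: 2ξ₁ / 561.1 = 0.481 → ξ₁ = 134.9 kmol.
Conversion of Q: 1ξ₁ + 1ξ₂ = 0.283 × 561.1 = 158.8 → ξ₂ = 23.85 kmol.
Outlet amounts (n = n₀ + Σ ν·ξ):
  Q: 561.1 − 1(134.9) − 1(23.85) = 402.3
  V: 0 + 2(134.9) = 269.9
  U: 0 + 2(23.85) = 47.69

47.7 kmol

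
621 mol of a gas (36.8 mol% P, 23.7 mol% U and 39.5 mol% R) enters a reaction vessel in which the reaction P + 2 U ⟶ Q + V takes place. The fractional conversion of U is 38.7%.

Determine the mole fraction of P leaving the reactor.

U reacted = 0.387 × 147.2 = 56.96 mol; ν_U = −2, so ξ = 56.96/2 = 28.48 mol.
Outlet amounts (n = n₀ + ν ξ):
  P: 228.5 − 1(28.48) = 200
  U: 147.2 − 2(28.48) = 90.22
  Q: 0 + 1(28.48) = 28.48
  V: 0 + 1(28.48) = 28.48
  R: 245.3 (inert)
Total out = 592.5 mol; y_P = 200 / 592.5 = 0.3376.

0.338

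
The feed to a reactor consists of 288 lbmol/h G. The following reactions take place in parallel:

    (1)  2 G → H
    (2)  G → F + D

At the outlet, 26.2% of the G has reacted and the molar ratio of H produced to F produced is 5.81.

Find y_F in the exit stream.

Conversion of G: G consumed = 0.262 × 288 = 75.46 lbmol/h = 2ξ₁ + 1ξ₂.
Selectivity: 1ξ₁ / (1ξ₂) = 5.81 → ξ₁ = 5.81 ξ₂.
Substitute: (2·5.81 + 1) ξ₂ = 75.46 → ξ₂ = 5.979 lbmol/h, ξ₁ = 34.74 lbmol/h.
Outlet amounts (n = n₀ + Σ ν·ξ):
  G: 288 − 2(34.74) − 1(5.979) = 212.5
  H: 0 + 1(34.74) = 34.74
  F: 0 + 1(5.979) = 5.979
  D: 0 + 1(5.979) = 5.979
Total out = 259.2 lbmol/h; y_F = 5.979 / 259.2 = 0.02306.

0.0231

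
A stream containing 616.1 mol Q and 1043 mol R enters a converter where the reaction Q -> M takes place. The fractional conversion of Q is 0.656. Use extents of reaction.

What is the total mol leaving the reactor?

1660 mol

Q reacted = 0.656 × 616.1 = 404.2 mol; ν_Q = −1, so ξ = 404.2/1 = 404.2 mol.
Outlet amounts (n = n₀ + ν ξ):
  Q: 616.1 − 1(404.2) = 211.9
  M: 0 + 1(404.2) = 404.2
  R: 1043 (inert)
Total out = 211.9 + 404.2 + 1043 = 1659 mol.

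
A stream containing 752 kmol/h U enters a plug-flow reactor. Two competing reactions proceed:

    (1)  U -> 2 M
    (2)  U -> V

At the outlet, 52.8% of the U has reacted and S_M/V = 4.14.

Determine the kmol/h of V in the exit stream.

129 kmol/h

Conversion of U: U consumed = 0.528 × 752 = 397.1 kmol/h = 1ξ₁ + 1ξ₂.
Selectivity: 2ξ₁ / (1ξ₂) = 4.14 → ξ₁ = 2.07 ξ₂.
Substitute: (1·2.07 + 1) ξ₂ = 397.1 → ξ₂ = 129.3 kmol/h, ξ₁ = 267.7 kmol/h.
Outlet amounts (n = n₀ + Σ ν·ξ):
  U: 752 − 1(267.7) − 1(129.3) = 354.9
  M: 0 + 2(267.7) = 535.4
  V: 0 + 1(129.3) = 129.3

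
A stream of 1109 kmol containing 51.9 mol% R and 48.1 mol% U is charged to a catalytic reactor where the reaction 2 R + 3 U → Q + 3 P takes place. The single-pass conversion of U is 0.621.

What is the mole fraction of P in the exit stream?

U reacted = 0.621 × 533.4 = 331.3 kmol; ν_U = −3, so ξ = 331.3/3 = 110.4 kmol.
Outlet amounts (n = n₀ + ν ξ):
  R: 575.6 − 2(110.4) = 354.7
  U: 533.4 − 3(110.4) = 202.2
  Q: 0 + 1(110.4) = 110.4
  P: 0 + 3(110.4) = 331.3
Total out = 998.6 kmol; y_P = 331.3 / 998.6 = 0.3317.

0.332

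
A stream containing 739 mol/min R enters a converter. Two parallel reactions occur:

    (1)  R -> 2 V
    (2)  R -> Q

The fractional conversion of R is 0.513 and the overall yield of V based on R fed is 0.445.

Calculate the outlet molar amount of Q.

Yield of V: 2ξ₁ / 739 = 0.445 → ξ₁ = 164.4 mol/min.
Conversion of R: 1ξ₁ + 1ξ₂ = 0.513 × 739 = 379.1 → ξ₂ = 214.7 mol/min.
Outlet amounts (n = n₀ + Σ ν·ξ):
  R: 739 − 1(164.4) − 1(214.7) = 359.9
  V: 0 + 2(164.4) = 328.9
  Q: 0 + 1(214.7) = 214.7

215 mol/min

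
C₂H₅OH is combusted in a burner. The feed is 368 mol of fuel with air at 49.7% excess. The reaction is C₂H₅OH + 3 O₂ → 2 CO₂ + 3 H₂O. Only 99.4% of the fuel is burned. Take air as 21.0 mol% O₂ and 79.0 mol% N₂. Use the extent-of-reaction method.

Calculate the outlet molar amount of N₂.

Stoichiometric O₂ = 3 × 368 = 1104 mol; O₂ fed = 1104 × 1.497 = 1653 mol.
N₂ fed = 1653 × 79/21 = 6217 mol.
Fuel reacted = 0.994 × 368 → ξ = 365.8 mol.
Outlet (n = n₀ + ν ξ):
  C₂H₅OH: 368 − 1(365.8) = 2.208
  O₂: 1653 − 3(365.8) = 555.3
  N₂: 6217 (inert)
  CO₂: 0 + 2(365.8) = 731.6
  H₂O: 0 + 3(365.8) = 1097

6220 mol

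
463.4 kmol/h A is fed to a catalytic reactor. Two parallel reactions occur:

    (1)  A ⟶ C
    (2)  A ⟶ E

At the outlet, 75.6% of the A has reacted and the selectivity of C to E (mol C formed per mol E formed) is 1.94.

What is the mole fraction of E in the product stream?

0.257

Conversion of A: A consumed = 0.756 × 463.4 = 350.3 kmol/h = 1ξ₁ + 1ξ₂.
Selectivity: 1ξ₁ / (1ξ₂) = 1.94 → ξ₁ = 1.94 ξ₂.
Substitute: (1·1.94 + 1) ξ₂ = 350.3 → ξ₂ = 119.2 kmol/h, ξ₁ = 231.2 kmol/h.
Outlet amounts (n = n₀ + Σ ν·ξ):
  A: 463.4 − 1(231.2) − 1(119.2) = 113.1
  C: 0 + 1(231.2) = 231.2
  E: 0 + 1(119.2) = 119.2
Total out = 463.4 kmol/h; y_E = 119.2 / 463.4 = 0.2571.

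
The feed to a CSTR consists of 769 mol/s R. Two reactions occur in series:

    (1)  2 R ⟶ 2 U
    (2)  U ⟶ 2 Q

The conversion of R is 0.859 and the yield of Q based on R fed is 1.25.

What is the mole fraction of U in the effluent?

Conversion of R: R consumed = 2ξ₁ = 0.859 × 769 → ξ₁ = 330.3 mol/s.
Yield of Q: 2ξ₂ / 769 = 1.25 → ξ₂ = 480.6 mol/s.
Outlet amounts (n = n₀ + Σ ν·ξ):
  R: 769 − 2(330.3) = 108.4
  U: 0 + 2(330.3) − 1(480.6) = 179.9
  Q: 0 + 2(480.6) = 961.2
Total out = 1250 mol/s; y_U = 179.9 / 1250 = 0.144.

0.144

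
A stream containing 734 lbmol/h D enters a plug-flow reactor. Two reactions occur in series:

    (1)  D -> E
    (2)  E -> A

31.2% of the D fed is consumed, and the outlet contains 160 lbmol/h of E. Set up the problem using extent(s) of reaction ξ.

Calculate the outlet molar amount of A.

Conversion of D: D consumed = 1ξ₁ = 0.312 × 734 → ξ₁ = 229 lbmol/h.
E balance: n_E = 0 + 1ξ₁ − 1ξ₂ = 160 → ξ₂ = (1·229 − 160)/1 = 69.01 lbmol/h.
Outlet amounts (n = n₀ + Σ ν·ξ):
  D: 734 − 1(229) = 505
  E: 0 + 1(229) − 1(69.01) = 160
  A: 0 + 1(69.01) = 69.01

69 lbmol/h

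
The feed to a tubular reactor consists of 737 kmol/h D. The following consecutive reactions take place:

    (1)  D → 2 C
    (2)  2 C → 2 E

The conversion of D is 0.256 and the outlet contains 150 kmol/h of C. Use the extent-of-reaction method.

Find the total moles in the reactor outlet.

926 kmol/h

Conversion of D: D consumed = 1ξ₁ = 0.256 × 737 → ξ₁ = 188.7 kmol/h.
C balance: n_C = 0 + 2ξ₁ − 2ξ₂ = 150 → ξ₂ = (2·188.7 − 150)/2 = 113.7 kmol/h.
Outlet amounts (n = n₀ + Σ ν·ξ):
  D: 737 − 1(188.7) = 548.3
  C: 0 + 2(188.7) − 2(113.7) = 150
  E: 0 + 2(113.7) = 227.3
Total out = 548.3 + 150 + 227.3 = 925.7 kmol/h.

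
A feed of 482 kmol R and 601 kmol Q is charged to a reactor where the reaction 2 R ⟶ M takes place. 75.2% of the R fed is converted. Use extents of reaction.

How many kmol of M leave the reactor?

181 kmol

R reacted = 0.752 × 482 = 362.5 kmol; ν_R = −2, so ξ = 362.5/2 = 181.2 kmol.
Outlet amounts (n = n₀ + ν ξ):
  R: 482 − 2(181.2) = 119.5
  M: 0 + 1(181.2) = 181.2
  Q: 601 (inert)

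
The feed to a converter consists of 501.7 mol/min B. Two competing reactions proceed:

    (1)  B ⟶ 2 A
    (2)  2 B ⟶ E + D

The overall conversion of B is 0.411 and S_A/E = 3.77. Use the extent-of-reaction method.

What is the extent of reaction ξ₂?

ξ₂ = 53.1 mol/min

Conversion of B: B consumed = 0.411 × 501.7 = 206.2 mol/min = 1ξ₁ + 2ξ₂.
Selectivity: 2ξ₁ / (1ξ₂) = 3.77 → ξ₁ = 1.885 ξ₂.
Substitute: (1·1.885 + 2) ξ₂ = 206.2 → ξ₂ = 53.08 mol/min, ξ₁ = 100 mol/min.
Outlet amounts (n = n₀ + Σ ν·ξ):
  B: 501.7 − 1(100) − 2(53.08) = 295.5
  A: 0 + 2(100) = 200.1
  E: 0 + 1(53.08) = 53.08
  D: 0 + 1(53.08) = 53.08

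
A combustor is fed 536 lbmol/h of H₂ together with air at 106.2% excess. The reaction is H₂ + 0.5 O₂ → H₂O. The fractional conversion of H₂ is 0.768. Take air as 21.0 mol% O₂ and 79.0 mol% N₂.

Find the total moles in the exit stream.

Stoichiometric O₂ = 0.5 × 536 = 268 lbmol/h; O₂ fed = 268 × 2.062 = 552.6 lbmol/h.
N₂ fed = 552.6 × 79/21 = 2079 lbmol/h.
Fuel reacted = 0.768 × 536 → ξ = 411.6 lbmol/h.
Outlet (n = n₀ + ν ξ):
  H₂: 536 − 1(411.6) = 124.4
  O₂: 552.6 − 0.5(411.6) = 346.8
  N₂: 2079 (inert)
  H₂O: 0 + 1(411.6) = 411.6
Total out = 124.4 + 346.8 + 2079 + 411.6 = 2962 lbmol/h.

2960 lbmol/h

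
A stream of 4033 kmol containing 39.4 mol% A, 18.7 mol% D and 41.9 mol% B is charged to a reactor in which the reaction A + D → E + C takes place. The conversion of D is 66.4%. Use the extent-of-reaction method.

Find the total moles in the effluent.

D reacted = 0.664 × 754.2 = 500.8 kmol; ν_D = −1, so ξ = 500.8/1 = 500.8 kmol.
Outlet amounts (n = n₀ + ν ξ):
  A: 1589 − 1(500.8) = 1088
  D: 754.2 − 1(500.8) = 253.4
  E: 0 + 1(500.8) = 500.8
  C: 0 + 1(500.8) = 500.8
  B: 1690 (inert)
Total out = 1088 + 253.4 + 500.8 + 500.8 + 1690 = 4033 kmol.

4030 kmol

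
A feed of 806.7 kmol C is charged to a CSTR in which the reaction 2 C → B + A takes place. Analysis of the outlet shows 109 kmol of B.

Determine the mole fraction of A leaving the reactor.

For B: n = n₀ + 1ξ → 109 = 0 + 1ξ, giving ξ = 109 kmol.
Outlet amounts (n = n₀ + ν ξ):
  C: 806.7 − 2(109) = 588.7
  B: 0 + 1(109) = 109
  A: 0 + 1(109) = 109
Total out = 806.7 kmol; y_A = 109 / 806.7 = 0.1351.

0.135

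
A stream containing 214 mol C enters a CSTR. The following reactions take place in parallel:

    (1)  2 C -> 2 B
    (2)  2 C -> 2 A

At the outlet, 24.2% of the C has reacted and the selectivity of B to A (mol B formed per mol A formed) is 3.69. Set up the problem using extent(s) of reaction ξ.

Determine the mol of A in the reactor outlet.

11 mol

Conversion of C: C consumed = 0.242 × 214 = 51.79 mol = 2ξ₁ + 2ξ₂.
Selectivity: 2ξ₁ / (2ξ₂) = 3.69 → ξ₁ = 3.69 ξ₂.
Substitute: (2·3.69 + 2) ξ₂ = 51.79 → ξ₂ = 5.521 mol, ξ₁ = 20.37 mol.
Outlet amounts (n = n₀ + Σ ν·ξ):
  C: 214 − 2(20.37) − 2(5.521) = 162.2
  B: 0 + 2(20.37) = 40.75
  A: 0 + 2(5.521) = 11.04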